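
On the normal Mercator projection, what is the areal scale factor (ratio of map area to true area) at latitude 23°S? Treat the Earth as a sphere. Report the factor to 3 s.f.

1.18

The Mercator projection is conformal; its linear scale factor is the same in every direction and equals sec φ = 1/cos φ.
Areal scale = k² = sec²φ = 1/cos²(23°) = 1/0.9205² = 1.180.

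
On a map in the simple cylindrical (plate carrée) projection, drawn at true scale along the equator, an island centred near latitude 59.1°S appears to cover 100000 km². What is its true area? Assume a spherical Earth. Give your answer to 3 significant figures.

51400 km²

For the equirectangular projection with φ₀ = 0 (plate carrée), h = 1 along meridians and k = sec φ along parallels.
Areal scale = h·k = 1 × sec φ; at 59.1°, h = 1.000, k = 1.947, so h·k = 1.947.
True area = apparent / (areal scale) = 100000 / 1.947 ≈ 51400 km².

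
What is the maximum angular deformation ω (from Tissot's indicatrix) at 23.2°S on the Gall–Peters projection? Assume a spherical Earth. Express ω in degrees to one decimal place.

29.7°

Gall–Peters is a cylindrical equal-area projection with standard parallels at ±45°. For cylindrical equal-area with standard parallel φ₀, h = cos φ / cos φ₀ and k = cos φ₀ / cos φ, so h·k = 1.
At 23.2°: h = 1.300, k = 0.7693; principal scales a = 1.300, b = 0.7693.
sin(ω/2) = (a − b)/(a + b) = 0.5305/2.069 = 0.2564, so ω = 2 arcsin(0.2564) ≈ 29.7°.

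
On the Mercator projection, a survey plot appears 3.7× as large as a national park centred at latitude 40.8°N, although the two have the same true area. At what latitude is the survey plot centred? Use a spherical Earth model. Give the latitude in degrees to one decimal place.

For equal true areas on Mercator, apparent areas scale as sec²φ, so the ratio is cos²φ₂ / cos²φ₁.
cos²φ₂ / cos²φ₁ = 3.7  ⇒  cos φ₁ = cos 40.8° / √3.7 = 0.7570/1.924 = 0.3935.
φ₁ = arccos(0.3935) ≈ 66.8°.

66.8°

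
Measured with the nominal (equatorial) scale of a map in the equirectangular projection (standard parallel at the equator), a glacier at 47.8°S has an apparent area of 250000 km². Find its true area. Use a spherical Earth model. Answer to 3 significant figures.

Plate carrée maps x = Rλ, y = Rφ. The meridian scale is h = 1 and the parallel scale is k = 1/cos φ = sec φ.
Areal scale = h·k = 1 × sec φ; at 47.8°, h = 1.000, k = 1.489, so h·k = 1.489.
True area = apparent / (areal scale) = 250000 / 1.489 ≈ 168000 km².

168000 km²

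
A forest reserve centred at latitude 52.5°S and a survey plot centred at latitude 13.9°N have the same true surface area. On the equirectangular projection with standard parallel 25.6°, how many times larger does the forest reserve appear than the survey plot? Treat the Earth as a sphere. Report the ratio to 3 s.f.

1.59

With standard parallel φ₀ = 25.6°, the equirectangular projection gives x = Rλ cos φ₀, y = Rφ, so h = 1 and k = cos 25.6° / cos φ.
Areal scale at 52.5°: h·k = 1.000 × 1.481 = 1.481.
Areal scale at 13.9°: h·k = 1.000 × 0.9290 = 0.9290.
Ratio = 1.481/0.9290 ≈ 1.59.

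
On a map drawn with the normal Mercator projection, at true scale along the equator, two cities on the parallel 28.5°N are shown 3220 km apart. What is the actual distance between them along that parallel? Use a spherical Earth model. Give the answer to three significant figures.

2830 km

For Mercator, h = k = sec φ (a conformal cylindrical projection has a single point scale, 1/cos φ).
Along the parallel at 28.5°, map distances are exaggerated by k = sec 28.5° = 1.138.
True distance = 3220 / 1.138 = 3220 × cos 28.5° ≈ 2830 km.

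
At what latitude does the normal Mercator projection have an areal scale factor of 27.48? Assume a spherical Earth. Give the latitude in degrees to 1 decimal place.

79.0°

Mercator areal scale is sec²φ.
sec²φ = 27.48  ⇒  cos²φ = 0.03639  ⇒  cos φ = 0.1908.
φ = arccos(0.1908) ≈ 79.0°.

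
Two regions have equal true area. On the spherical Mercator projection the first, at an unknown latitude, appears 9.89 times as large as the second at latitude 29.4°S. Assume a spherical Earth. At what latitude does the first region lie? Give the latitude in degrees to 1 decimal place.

73.9°

On Mercator, (apparent₁)/(apparent₂) = sec²φ₁ / sec²φ₂ when true areas are equal.
cos²φ₂ / cos²φ₁ = 9.89  ⇒  cos φ₁ = cos 29.4° / √9.89 = 0.8712/3.145 = 0.2770.
φ₁ = arccos(0.2770) ≈ 73.9°.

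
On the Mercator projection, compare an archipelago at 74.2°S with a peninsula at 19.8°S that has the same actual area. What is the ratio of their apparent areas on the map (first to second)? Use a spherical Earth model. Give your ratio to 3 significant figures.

On Mercator, area is exaggerated by sec²φ = 1/cos²φ.
At 74.2°: sec²(74.2°) = 1/0.2723² = 13.49.
At 19.8°: sec²(19.8°) = 1/0.9409² = 1.130.
Ratio = 13.49/1.130 = cos²(19.8°)/cos²(74.2°) ≈ 11.9.

11.9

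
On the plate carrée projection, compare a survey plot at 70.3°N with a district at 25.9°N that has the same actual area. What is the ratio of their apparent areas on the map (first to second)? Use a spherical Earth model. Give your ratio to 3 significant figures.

2.67

For the equirectangular projection with φ₀ = 0 (plate carrée), h = 1 along meridians and k = sec φ along parallels.
Areal scale at 70.3°: h·k = 1.000 × 2.967 = 2.967.
Areal scale at 25.9°: h·k = 1.000 × 1.112 = 1.112.
Ratio = 2.967/1.112 ≈ 2.67.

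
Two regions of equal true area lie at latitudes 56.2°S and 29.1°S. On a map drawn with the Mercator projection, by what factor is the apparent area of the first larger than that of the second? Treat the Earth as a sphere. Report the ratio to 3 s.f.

2.47

Mercator is conformal with k = sec φ, so areal scale = k² = sec²φ.
At 56.2°: sec²(56.2°) = 1/0.5563² = 3.231.
At 29.1°: sec²(29.1°) = 1/0.8738² = 1.310.
Ratio = 3.231/1.310 = cos²(29.1°)/cos²(56.2°) ≈ 2.47.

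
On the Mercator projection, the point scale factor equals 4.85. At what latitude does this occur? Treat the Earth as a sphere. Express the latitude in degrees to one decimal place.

78.1°

Mercator scale is k = sec φ = 1/cos φ.
1/cos φ = 4.85  ⇒  cos φ = 0.2062  ⇒  φ = arccos(0.2062) ≈ 78.1°.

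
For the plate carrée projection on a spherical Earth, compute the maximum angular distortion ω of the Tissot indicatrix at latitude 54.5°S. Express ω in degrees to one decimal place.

In the plate carrée (x = Rλ, y = Rφ), meridians are true-scale (h = 1) and parallels are stretched by k = sec φ.
At 54.5°: h = 1.000, k = 1.722; principal scales a = 1.722, b = 1.000.
sin(ω/2) = (a − b)/(a + b) = 0.7221/2.722 = 0.2653, so ω = 2 arcsin(0.2653) ≈ 30.8°.

30.8°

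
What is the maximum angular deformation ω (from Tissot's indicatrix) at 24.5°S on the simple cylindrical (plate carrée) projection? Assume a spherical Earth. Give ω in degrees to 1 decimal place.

Plate carrée maps x = Rλ, y = Rφ. The meridian scale is h = 1 and the parallel scale is k = 1/cos φ = sec φ.
At 24.5°: h = 1.000, k = 1.099; principal scales a = 1.099, b = 1.000.
sin(ω/2) = (a − b)/(a + b) = 0.09895/2.099 = 0.04714, so ω = 2 arcsin(0.04714) ≈ 5.4°.

5.4°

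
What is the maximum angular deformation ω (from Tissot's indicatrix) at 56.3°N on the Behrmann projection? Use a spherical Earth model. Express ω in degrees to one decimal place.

Behrmann is a cylindrical equal-area projection with standard parallels at ±30°. For cylindrical equal-area with standard parallel φ₀, h = cos φ / cos φ₀ and k = cos φ₀ / cos φ, so h·k = 1.
At 56.3°: h = 0.6407, k = 1.561; principal scales a = 1.561, b = 0.6407.
sin(ω/2) = (a − b)/(a + b) = 0.9202/2.202 = 0.4180, so ω = 2 arcsin(0.4180) ≈ 49.4°.

49.4°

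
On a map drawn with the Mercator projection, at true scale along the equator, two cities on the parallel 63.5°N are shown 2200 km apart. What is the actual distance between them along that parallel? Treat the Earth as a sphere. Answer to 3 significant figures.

The Mercator projection is conformal; its linear scale factor is the same in every direction and equals sec φ = 1/cos φ.
Along the parallel at 63.5°, map distances are exaggerated by k = sec 63.5° = 2.241.
True distance = 2200 / 2.241 = 2200 × cos 63.5° ≈ 982 km.

982 km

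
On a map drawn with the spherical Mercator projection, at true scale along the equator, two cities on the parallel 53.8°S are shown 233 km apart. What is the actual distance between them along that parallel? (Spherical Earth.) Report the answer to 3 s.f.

138 km

For Mercator, h = k = sec φ (a conformal cylindrical projection has a single point scale, 1/cos φ).
Along the parallel at 53.8°, map distances are exaggerated by k = sec 53.8° = 1.693.
True distance = 233 / 1.693 = 233 × cos 53.8° ≈ 138 km.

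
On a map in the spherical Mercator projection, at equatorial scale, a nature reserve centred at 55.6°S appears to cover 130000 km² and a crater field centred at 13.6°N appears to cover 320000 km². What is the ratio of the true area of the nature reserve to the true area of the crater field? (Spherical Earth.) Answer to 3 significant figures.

On Mercator the areal scale is sec²φ, so true area = apparent × cos²φ.
True area of nature reserve: 130000 × cos²(55.6°) = 130000 × 0.3192 = 41490 km².
True area of crater field: 320000 × cos²(13.6°) = 320000 × 0.9447 = 302300 km².
Ratio = 41490 / 302300 ≈ 0.137.

0.137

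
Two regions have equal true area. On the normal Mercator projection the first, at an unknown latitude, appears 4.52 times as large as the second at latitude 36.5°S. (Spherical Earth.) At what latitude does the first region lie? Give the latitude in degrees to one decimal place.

Mercator areal scale is sec²φ, so apparent-area ratio = sec²φ₁ / sec²φ₂ = cos²φ₂ / cos²φ₁.
cos²φ₂ / cos²φ₁ = 4.52  ⇒  cos φ₁ = cos 36.5° / √4.52 = 0.8039/2.126 = 0.3781.
φ₁ = arccos(0.3781) ≈ 67.8°.

67.8°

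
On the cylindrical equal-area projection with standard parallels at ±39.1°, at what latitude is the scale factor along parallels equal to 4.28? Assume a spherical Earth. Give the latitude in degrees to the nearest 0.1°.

79.6°

Cylindrical equal-area (φ₀ = 39.1°): h = cos φ / cos 39.1° along meridians, k = cos 39.1° / cos φ along parallels; h·k = 1.
k = cos φ₀ / cos φ = 4.28  ⇒  cos φ = cos 39.1° / 4.28 = 0.1813.
φ = arccos(0.1813) ≈ 79.6°.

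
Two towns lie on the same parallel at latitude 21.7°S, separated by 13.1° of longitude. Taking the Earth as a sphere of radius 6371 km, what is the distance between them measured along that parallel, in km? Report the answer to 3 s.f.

Arc length along a parallel = R cos φ · Δλ (with Δλ in radians).
= 6371 × cos 21.7° × (13.1° × π/180) = 6371 × 0.9291 × 0.2286 ≈ 1350 km.

1350 km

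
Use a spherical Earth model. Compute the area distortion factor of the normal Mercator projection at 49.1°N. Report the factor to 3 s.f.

2.33

For Mercator, h = k = sec φ (a conformal cylindrical projection has a single point scale, 1/cos φ).
Areal scale = k² = sec²φ = 1/cos²(49.1°) = 1/0.6547² = 2.333.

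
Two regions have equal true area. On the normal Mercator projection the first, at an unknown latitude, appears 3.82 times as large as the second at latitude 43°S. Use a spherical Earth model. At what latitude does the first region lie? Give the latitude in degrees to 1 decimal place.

68.0°

On Mercator, (apparent₁)/(apparent₂) = sec²φ₁ / sec²φ₂ when true areas are equal.
cos²φ₂ / cos²φ₁ = 3.82  ⇒  cos φ₁ = cos 43° / √3.82 = 0.7314/1.954 = 0.3742.
φ₁ = arccos(0.3742) ≈ 68.0°.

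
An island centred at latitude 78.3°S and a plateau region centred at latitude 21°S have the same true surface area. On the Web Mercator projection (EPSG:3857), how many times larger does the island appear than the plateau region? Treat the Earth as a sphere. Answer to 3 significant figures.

21.2

On Mercator, area is exaggerated by sec²φ = 1/cos²φ.
At 78.3°: sec²(78.3°) = 1/0.2028² = 24.32.
At 21°: sec²(21°) = 1/0.9336² = 1.147.
Ratio = 24.32/1.147 = cos²(21°)/cos²(78.3°) ≈ 21.2.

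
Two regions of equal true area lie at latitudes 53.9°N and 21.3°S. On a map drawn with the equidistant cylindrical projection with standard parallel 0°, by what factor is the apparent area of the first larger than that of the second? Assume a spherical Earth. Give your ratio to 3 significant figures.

1.58

For the equirectangular projection with φ₀ = 0 (plate carrée), h = 1 along meridians and k = sec φ along parallels.
Areal scale at 53.9°: h·k = 1.000 × 1.697 = 1.697.
Areal scale at 21.3°: h·k = 1.000 × 1.073 = 1.073.
Ratio = 1.697/1.073 ≈ 1.58.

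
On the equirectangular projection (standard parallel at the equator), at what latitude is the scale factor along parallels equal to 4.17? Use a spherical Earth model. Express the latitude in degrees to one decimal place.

76.1°

Plate carrée: h = 1, k = sec φ along parallels.
sec φ = 4.17  ⇒  cos φ = 0.2398  ⇒  φ ≈ 76.1°.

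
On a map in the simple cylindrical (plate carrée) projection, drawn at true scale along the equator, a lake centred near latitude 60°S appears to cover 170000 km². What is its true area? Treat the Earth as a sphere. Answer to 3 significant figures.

85000 km²

In the plate carrée (x = Rλ, y = Rφ), meridians are true-scale (h = 1) and parallels are stretched by k = sec φ.
Areal scale = h·k = 1 × sec φ; at 60°, h = 1.000, k = 2.000, so h·k = 2.000.
True area = apparent / (areal scale) = 170000 / 2.000 ≈ 85000 km².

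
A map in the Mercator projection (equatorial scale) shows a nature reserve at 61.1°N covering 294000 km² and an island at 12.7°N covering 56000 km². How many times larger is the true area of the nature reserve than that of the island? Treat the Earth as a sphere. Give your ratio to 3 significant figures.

On Mercator the areal scale is sec²φ, so true area = apparent × cos²φ.
True area of nature reserve: 294000 × cos²(61.1°) = 294000 × 0.2336 = 68670 km².
True area of island: 56000 × cos²(12.7°) = 56000 × 0.9517 = 53290 km².
Ratio = 68670 / 53290 ≈ 1.29.

1.29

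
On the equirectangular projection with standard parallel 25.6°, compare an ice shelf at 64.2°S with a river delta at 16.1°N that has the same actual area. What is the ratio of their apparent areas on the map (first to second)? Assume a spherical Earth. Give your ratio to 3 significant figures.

In the equirectangular projection with standard parallel φ₀ = 25.6° (x = Rλ cos φ₀, y = Rφ), meridians are true-scale (h = 1) and the parallel scale is k = cos φ₀ / cos φ.
Areal scale at 64.2°: h·k = 1.000 × 2.072 = 2.072.
Areal scale at 16.1°: h·k = 1.000 × 0.9386 = 0.9386.
Ratio = 2.072/0.9386 ≈ 2.21.

2.21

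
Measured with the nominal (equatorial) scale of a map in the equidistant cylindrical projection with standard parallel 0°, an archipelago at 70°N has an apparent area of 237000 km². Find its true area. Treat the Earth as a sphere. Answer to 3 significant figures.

81100 km²

For the equirectangular projection with φ₀ = 0 (plate carrée), h = 1 along meridians and k = sec φ along parallels.
Areal scale = h·k = 1 × sec φ; at 70°, h = 1.000, k = 2.924, so h·k = 2.924.
True area = apparent / (areal scale) = 237000 / 2.924 ≈ 81100 km².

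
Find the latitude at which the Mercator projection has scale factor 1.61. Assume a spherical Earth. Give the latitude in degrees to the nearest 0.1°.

51.6°

Mercator scale is k = sec φ = 1/cos φ.
1/cos φ = 1.61  ⇒  cos φ = 0.6211  ⇒  φ = arccos(0.6211) ≈ 51.6°.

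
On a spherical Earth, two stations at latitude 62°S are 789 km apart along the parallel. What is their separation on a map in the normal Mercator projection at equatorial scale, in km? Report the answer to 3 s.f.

1680 km

For Mercator, h = k = sec φ (a conformal cylindrical projection has a single point scale, 1/cos φ).
Along the parallel, k = sec 62° = 1/0.4695 = 2.130.
Map distance = 789 × 2.130 ≈ 1680 km.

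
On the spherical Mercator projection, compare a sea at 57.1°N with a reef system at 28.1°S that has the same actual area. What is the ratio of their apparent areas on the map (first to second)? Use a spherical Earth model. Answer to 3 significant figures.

2.64

On Mercator, area is exaggerated by sec²φ = 1/cos²φ.
At 57.1°: sec²(57.1°) = 1/0.5432² = 3.389.
At 28.1°: sec²(28.1°) = 1/0.8821² = 1.285.
Ratio = 3.389/1.285 = cos²(28.1°)/cos²(57.1°) ≈ 2.64.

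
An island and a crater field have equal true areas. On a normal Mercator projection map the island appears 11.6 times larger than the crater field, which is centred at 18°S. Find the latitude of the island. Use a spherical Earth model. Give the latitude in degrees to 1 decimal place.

Mercator areal scale is sec²φ, so apparent-area ratio = sec²φ₁ / sec²φ₂ = cos²φ₂ / cos²φ₁.
cos²φ₂ / cos²φ₁ = 11.6  ⇒  cos φ₁ = cos 18° / √11.6 = 0.9511/3.406 = 0.2792.
φ₁ = arccos(0.2792) ≈ 73.8°.

73.8°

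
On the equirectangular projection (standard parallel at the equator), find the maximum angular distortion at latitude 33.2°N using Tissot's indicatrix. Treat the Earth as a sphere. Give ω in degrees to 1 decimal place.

10.2°

Plate carrée maps x = Rλ, y = Rφ. The meridian scale is h = 1 and the parallel scale is k = 1/cos φ = sec φ.
At 33.2°: h = 1.000, k = 1.195; principal scales a = 1.195, b = 1.000.
sin(ω/2) = (a − b)/(a + b) = 0.1951/2.195 = 0.08887, so ω = 2 arcsin(0.08887) ≈ 10.2°.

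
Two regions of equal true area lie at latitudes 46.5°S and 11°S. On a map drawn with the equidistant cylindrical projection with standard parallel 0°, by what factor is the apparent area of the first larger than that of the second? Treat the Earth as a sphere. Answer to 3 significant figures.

1.43

In the plate carrée (x = Rλ, y = Rφ), meridians are true-scale (h = 1) and parallels are stretched by k = sec φ.
Areal scale at 46.5°: h·k = 1.000 × 1.453 = 1.453.
Areal scale at 11°: h·k = 1.000 × 1.019 = 1.019.
Ratio = 1.453/1.019 ≈ 1.43.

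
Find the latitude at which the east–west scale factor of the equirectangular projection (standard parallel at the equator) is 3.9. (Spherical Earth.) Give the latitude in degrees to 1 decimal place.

75.1°

Plate carrée: h = 1, k = sec φ along parallels.
sec φ = 3.9  ⇒  cos φ = 0.2564  ⇒  φ ≈ 75.1°.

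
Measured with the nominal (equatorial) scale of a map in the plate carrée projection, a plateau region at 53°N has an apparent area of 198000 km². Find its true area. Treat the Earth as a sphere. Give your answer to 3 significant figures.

In the plate carrée (x = Rλ, y = Rφ), meridians are true-scale (h = 1) and parallels are stretched by k = sec φ.
Areal scale = h·k = 1 × sec φ; at 53°, h = 1.000, k = 1.662, so h·k = 1.662.
True area = apparent / (areal scale) = 198000 / 1.662 ≈ 119000 km².

119000 km²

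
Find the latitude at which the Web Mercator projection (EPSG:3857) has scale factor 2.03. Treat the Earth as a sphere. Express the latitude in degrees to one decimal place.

60.5°

Mercator scale is k = sec φ = 1/cos φ.
1/cos φ = 2.03  ⇒  cos φ = 0.4926  ⇒  φ = arccos(0.4926) ≈ 60.5°.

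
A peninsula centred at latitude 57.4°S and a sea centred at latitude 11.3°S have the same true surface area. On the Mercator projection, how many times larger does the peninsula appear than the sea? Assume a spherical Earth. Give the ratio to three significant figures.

3.31

Mercator is conformal with k = sec φ, so areal scale = k² = sec²φ.
At 57.4°: sec²(57.4°) = 1/0.5388² = 3.445.
At 11.3°: sec²(11.3°) = 1/0.9806² = 1.040.
Ratio = 3.445/1.040 = cos²(11.3°)/cos²(57.4°) ≈ 3.31.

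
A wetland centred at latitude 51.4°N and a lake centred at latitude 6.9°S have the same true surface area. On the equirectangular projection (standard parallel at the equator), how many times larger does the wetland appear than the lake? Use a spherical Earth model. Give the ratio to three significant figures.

1.59

For the equirectangular projection with φ₀ = 0 (plate carrée), h = 1 along meridians and k = sec φ along parallels.
Areal scale at 51.4°: h·k = 1.000 × 1.603 = 1.603.
Areal scale at 6.9°: h·k = 1.000 × 1.007 = 1.007.
Ratio = 1.603/1.007 ≈ 1.59.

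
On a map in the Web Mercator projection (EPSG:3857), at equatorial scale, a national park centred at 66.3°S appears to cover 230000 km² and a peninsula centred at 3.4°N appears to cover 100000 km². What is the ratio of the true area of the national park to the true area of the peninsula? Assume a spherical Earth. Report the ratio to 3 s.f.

Mercator's areal exaggeration is sec²φ; hence true area = (apparent area) · cos²φ.
True area of national park: 230000 × cos²(66.3°) = 230000 × 0.1616 = 37160 km².
True area of peninsula: 100000 × cos²(3.4°) = 100000 × 0.9965 = 99650 km².
Ratio = 37160 / 99650 ≈ 0.373.

0.373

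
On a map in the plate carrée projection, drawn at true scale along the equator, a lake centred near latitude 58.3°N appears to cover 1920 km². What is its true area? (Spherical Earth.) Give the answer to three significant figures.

1010 km²

For the equirectangular projection with φ₀ = 0 (plate carrée), h = 1 along meridians and k = sec φ along parallels.
Areal scale = h·k = 1 × sec φ; at 58.3°, h = 1.000, k = 1.903, so h·k = 1.903.
True area = apparent / (areal scale) = 1920 / 1.903 ≈ 1010 km².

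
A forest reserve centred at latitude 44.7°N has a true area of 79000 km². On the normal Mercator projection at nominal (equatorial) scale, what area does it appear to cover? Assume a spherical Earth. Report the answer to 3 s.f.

156000 km²

For Mercator, h = k = sec φ (a conformal cylindrical projection has a single point scale, 1/cos φ).
Areal scale = k² = sec²φ = 1/cos²(44.7°) = 1/0.7108² = 1.979.
Apparent area = 79000 × 1.979 ≈ 156000 km².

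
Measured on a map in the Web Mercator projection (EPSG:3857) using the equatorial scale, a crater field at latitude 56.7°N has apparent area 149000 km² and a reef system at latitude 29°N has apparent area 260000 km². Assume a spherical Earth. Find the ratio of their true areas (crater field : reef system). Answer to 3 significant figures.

Since Mercator area scale is 1/cos²φ, the true area equals the apparent area multiplied by cos²φ.
True area of crater field: 149000 × cos²(56.7°) = 149000 × 0.3014 = 44910 km².
True area of reef system: 260000 × cos²(29°) = 260000 × 0.7650 = 198900 km².
Ratio = 44910 / 198900 ≈ 0.226.

0.226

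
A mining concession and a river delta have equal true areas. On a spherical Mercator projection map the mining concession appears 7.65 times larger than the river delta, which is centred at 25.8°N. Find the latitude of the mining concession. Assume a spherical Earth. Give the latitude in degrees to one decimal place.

On Mercator, (apparent₁)/(apparent₂) = sec²φ₁ / sec²φ₂ when true areas are equal.
cos²φ₂ / cos²φ₁ = 7.65  ⇒  cos φ₁ = cos 25.8° / √7.65 = 0.9003/2.766 = 0.3255.
φ₁ = arccos(0.3255) ≈ 71.0°.

71.0°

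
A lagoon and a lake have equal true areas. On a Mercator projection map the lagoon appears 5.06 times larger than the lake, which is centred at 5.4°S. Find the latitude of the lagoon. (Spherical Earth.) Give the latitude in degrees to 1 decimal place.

63.7°

On Mercator, (apparent₁)/(apparent₂) = sec²φ₁ / sec²φ₂ when true areas are equal.
cos²φ₂ / cos²φ₁ = 5.06  ⇒  cos φ₁ = cos 5.4° / √5.06 = 0.9956/2.249 = 0.4426.
φ₁ = arccos(0.4426) ≈ 63.7°.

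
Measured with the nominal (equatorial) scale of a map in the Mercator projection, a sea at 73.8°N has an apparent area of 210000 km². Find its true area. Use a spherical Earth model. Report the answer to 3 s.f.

16300 km²

The Mercator projection is conformal; its linear scale factor is the same in every direction and equals sec φ = 1/cos φ.
Areal scale = k² = sec²φ = 1/cos²(73.8°) = 1/0.2790² = 12.85.
True area = apparent / (areal scale) = 210000 / 12.85 ≈ 16300 km².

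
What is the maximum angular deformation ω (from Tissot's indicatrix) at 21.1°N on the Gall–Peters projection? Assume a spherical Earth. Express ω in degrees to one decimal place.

31.4°

Gall–Peters is a cylindrical equal-area projection with standard parallels at ±45°. For cylindrical equal-area with standard parallel φ₀, h = cos φ / cos φ₀ and k = cos φ₀ / cos φ, so h·k = 1.
At 21.1°: h = 1.319, k = 0.7579; principal scales a = 1.319, b = 0.7579.
sin(ω/2) = (a − b)/(a + b) = 0.5615/2.077 = 0.2703, so ω = 2 arcsin(0.2703) ≈ 31.4°.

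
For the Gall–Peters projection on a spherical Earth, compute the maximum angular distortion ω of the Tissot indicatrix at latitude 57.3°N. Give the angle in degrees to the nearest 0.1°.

30.5°

Gall–Peters is a cylindrical equal-area projection with standard parallels at ±45°. Cylindrical equal-area (φ₀ = 45°): h = cos φ / cos 45° along meridians, k = cos 45° / cos φ along parallels; h·k = 1.
At 57.3°: h = 0.7640, k = 1.309; principal scales a = 1.309, b = 0.7640.
sin(ω/2) = (a − b)/(a + b) = 0.5449/2.073 = 0.2629, so ω = 2 arcsin(0.2629) ≈ 30.5°.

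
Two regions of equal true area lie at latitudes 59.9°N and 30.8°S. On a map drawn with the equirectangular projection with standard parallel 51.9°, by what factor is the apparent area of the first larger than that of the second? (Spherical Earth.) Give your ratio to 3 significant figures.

With standard parallel φ₀ = 51.9°, the equirectangular projection gives x = Rλ cos φ₀, y = Rφ, so h = 1 and k = cos 51.9° / cos φ.
Areal scale at 59.9°: h·k = 1.000 × 1.230 = 1.230.
Areal scale at 30.8°: h·k = 1.000 × 0.7184 = 0.7184.
Ratio = 1.230/0.7184 ≈ 1.71.

1.71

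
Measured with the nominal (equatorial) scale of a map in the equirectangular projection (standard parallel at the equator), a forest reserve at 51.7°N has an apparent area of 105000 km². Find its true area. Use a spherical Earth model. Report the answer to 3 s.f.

In the plate carrée (x = Rλ, y = Rφ), meridians are true-scale (h = 1) and parallels are stretched by k = sec φ.
Areal scale = h·k = 1 × sec φ; at 51.7°, h = 1.000, k = 1.613, so h·k = 1.613.
True area = apparent / (areal scale) = 105000 / 1.613 ≈ 65100 km².

65100 km²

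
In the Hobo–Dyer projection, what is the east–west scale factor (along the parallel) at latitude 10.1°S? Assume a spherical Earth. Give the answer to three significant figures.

0.806

Hobo–Dyer is a cylindrical equal-area projection with standard parallels at ±37.5°. A cylindrical equal-area projection with standard parallel φ₀ has meridian scale h = cos φ / cos φ₀ and parallel scale k = cos φ₀ / cos φ (so areas are preserved, h·k = 1).
k = cos 37.5° / cos 10.1° = 0.7934/0.9845 = 0.8058.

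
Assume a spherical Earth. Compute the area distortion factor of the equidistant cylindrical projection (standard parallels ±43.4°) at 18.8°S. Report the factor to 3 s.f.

With standard parallel φ₀ = 43.4°, the equirectangular projection gives x = Rλ cos φ₀, y = Rφ, so h = 1 and k = cos 43.4° / cos φ.
Areal scale = h·k = 1 × cos φ₀ / cos φ; at 18.8°, h = 1.000, k = 0.7675, so h·k = 0.7675.

0.768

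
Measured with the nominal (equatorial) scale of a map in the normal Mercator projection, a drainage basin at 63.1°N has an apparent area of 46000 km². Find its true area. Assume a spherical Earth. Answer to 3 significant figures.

For Mercator, h = k = sec φ (a conformal cylindrical projection has a single point scale, 1/cos φ).
Areal scale = k² = sec²φ = 1/cos²(63.1°) = 1/0.4524² = 4.885.
True area = apparent / (areal scale) = 46000 / 4.885 ≈ 9420 km².

9420 km²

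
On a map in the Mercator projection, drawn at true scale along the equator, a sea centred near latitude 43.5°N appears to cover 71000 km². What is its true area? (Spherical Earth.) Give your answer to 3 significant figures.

For Mercator, h = k = sec φ (a conformal cylindrical projection has a single point scale, 1/cos φ).
Areal scale = k² = sec²φ = 1/cos²(43.5°) = 1/0.7254² = 1.901.
True area = apparent / (areal scale) = 71000 / 1.901 ≈ 37400 km².

37400 km²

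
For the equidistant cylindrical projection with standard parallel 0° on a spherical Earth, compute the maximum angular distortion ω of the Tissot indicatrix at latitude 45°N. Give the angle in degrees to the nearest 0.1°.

19.8°

For the equirectangular projection with φ₀ = 0 (plate carrée), h = 1 along meridians and k = sec φ along parallels.
At 45°: h = 1.000, k = 1.414; principal scales a = 1.414, b = 1.000.
sin(ω/2) = (a − b)/(a + b) = 0.4142/2.414 = 0.1716, so ω = 2 arcsin(0.1716) ≈ 19.8°.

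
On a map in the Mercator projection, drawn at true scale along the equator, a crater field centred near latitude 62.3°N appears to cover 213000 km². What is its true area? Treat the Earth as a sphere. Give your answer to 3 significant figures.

For Mercator, h = k = sec φ (a conformal cylindrical projection has a single point scale, 1/cos φ).
Areal scale = k² = sec²φ = 1/cos²(62.3°) = 1/0.4648² = 4.628.
True area = apparent / (areal scale) = 213000 / 4.628 ≈ 46000 km².

46000 km²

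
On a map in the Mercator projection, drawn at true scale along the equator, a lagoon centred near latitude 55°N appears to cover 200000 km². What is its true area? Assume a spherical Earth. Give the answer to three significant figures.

For Mercator, h = k = sec φ (a conformal cylindrical projection has a single point scale, 1/cos φ).
Areal scale = k² = sec²φ = 1/cos²(55°) = 1/0.5736² = 3.040.
True area = apparent / (areal scale) = 200000 / 3.040 ≈ 65800 km².

65800 km²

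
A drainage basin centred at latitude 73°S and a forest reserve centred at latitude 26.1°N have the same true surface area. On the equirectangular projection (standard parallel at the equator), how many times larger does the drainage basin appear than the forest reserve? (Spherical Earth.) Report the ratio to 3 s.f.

In the plate carrée (x = Rλ, y = Rφ), meridians are true-scale (h = 1) and parallels are stretched by k = sec φ.
Areal scale at 73°: h·k = 1.000 × 3.420 = 3.420.
Areal scale at 26.1°: h·k = 1.000 × 1.114 = 1.114.
Ratio = 3.420/1.114 ≈ 3.07.

3.07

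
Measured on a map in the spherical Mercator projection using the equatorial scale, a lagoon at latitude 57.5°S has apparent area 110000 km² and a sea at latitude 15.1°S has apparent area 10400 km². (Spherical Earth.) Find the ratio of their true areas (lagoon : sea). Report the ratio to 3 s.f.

3.28

Since Mercator area scale is 1/cos²φ, the true area equals the apparent area multiplied by cos²φ.
True area of lagoon: 110000 × cos²(57.5°) = 110000 × 0.2887 = 31760 km².
True area of sea: 10400 × cos²(15.1°) = 10400 × 0.9321 = 9694 km².
Ratio = 31760 / 9694 ≈ 3.28.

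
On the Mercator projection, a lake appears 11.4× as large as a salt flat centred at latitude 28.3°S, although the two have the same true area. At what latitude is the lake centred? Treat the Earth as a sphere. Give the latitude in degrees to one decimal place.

74.9°

For equal true areas on Mercator, apparent areas scale as sec²φ, so the ratio is cos²φ₂ / cos²φ₁.
cos²φ₂ / cos²φ₁ = 11.4  ⇒  cos φ₁ = cos 28.3° / √11.4 = 0.8805/3.376 = 0.2608.
φ₁ = arccos(0.2608) ≈ 74.9°.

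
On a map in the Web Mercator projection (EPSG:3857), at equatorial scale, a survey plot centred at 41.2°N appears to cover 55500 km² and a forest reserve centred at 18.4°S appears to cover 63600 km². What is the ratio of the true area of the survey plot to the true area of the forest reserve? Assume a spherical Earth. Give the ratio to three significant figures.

Since Mercator area scale is 1/cos²φ, the true area equals the apparent area multiplied by cos²φ.
True area of survey plot: 55500 × cos²(41.2°) = 55500 × 0.5661 = 31420 km².
True area of forest reserve: 63600 × cos²(18.4°) = 63600 × 0.9004 = 57260 km².
Ratio = 31420 / 57260 ≈ 0.549.

0.549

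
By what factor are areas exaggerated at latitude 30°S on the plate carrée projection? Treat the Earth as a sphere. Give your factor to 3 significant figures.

1.15

For the equirectangular projection with φ₀ = 0 (plate carrée), h = 1 along meridians and k = sec φ along parallels.
Areal scale = h·k = 1 × sec φ; at 30°, h = 1.000, k = 1.155, so h·k = 1.155.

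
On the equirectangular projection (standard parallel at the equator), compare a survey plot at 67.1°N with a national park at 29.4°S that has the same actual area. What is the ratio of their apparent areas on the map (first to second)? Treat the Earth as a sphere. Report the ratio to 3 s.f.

2.24

For the equirectangular projection with φ₀ = 0 (plate carrée), h = 1 along meridians and k = sec φ along parallels.
Areal scale at 67.1°: h·k = 1.000 × 2.570 = 2.570.
Areal scale at 29.4°: h·k = 1.000 × 1.148 = 1.148.
Ratio = 2.570/1.148 ≈ 2.24.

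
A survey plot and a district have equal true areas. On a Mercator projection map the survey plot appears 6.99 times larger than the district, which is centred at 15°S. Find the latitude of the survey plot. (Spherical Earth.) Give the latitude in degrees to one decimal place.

Mercator areal scale is sec²φ, so apparent-area ratio = sec²φ₁ / sec²φ₂ = cos²φ₂ / cos²φ₁.
cos²φ₂ / cos²φ₁ = 6.99  ⇒  cos φ₁ = cos 15° / √6.99 = 0.9659/2.644 = 0.3653.
φ₁ = arccos(0.3653) ≈ 68.6°.

68.6°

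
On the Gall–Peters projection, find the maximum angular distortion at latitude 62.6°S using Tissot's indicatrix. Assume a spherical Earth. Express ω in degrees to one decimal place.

47.8°

The Gall–Peters projection is cylindrical equal-area with φ₀ = 45°. Cylindrical equal-area (φ₀ = 45°): h = cos φ / cos 45° along meridians, k = cos 45° / cos φ along parallels; h·k = 1.
At 62.6°: h = 0.6508, k = 1.537; principal scales a = 1.537, b = 0.6508.
sin(ω/2) = (a − b)/(a + b) = 0.8857/2.187 = 0.4049, so ω = 2 arcsin(0.4049) ≈ 47.8°.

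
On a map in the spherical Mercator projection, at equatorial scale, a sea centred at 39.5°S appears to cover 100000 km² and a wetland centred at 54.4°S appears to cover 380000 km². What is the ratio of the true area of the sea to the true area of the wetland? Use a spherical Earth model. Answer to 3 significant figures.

0.462

On Mercator the areal scale is sec²φ, so true area = apparent × cos²φ.
True area of sea: 100000 × cos²(39.5°) = 100000 × 0.5954 = 59540 km².
True area of wetland: 380000 × cos²(54.4°) = 380000 × 0.3389 = 128800 km².
Ratio = 59540 / 128800 ≈ 0.462.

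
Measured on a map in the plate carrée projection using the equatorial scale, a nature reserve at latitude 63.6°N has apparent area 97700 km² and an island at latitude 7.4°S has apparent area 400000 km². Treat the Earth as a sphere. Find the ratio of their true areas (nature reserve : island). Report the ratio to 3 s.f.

0.110

Plate carrée has h = 1 and k = sec φ, giving areal scale sec φ; true area = (apparent area) · cos φ.
True area of nature reserve: 97700 × cos(63.6°) = 97700 × 0.4446 = 43440 km².
True area of island: 400000 × cos(7.4°) = 400000 × 0.9917 = 396700 km².
Ratio = 43440 / 396700 ≈ 0.110.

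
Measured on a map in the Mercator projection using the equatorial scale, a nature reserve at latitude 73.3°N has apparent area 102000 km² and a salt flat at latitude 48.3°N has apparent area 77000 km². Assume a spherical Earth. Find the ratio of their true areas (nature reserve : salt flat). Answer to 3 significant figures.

On Mercator the areal scale is sec²φ, so true area = apparent × cos²φ.
True area of nature reserve: 102000 × cos²(73.3°) = 102000 × 0.08258 = 8423 km².
True area of salt flat: 77000 × cos²(48.3°) = 77000 × 0.4425 = 34070 km².
Ratio = 8423 / 34070 ≈ 0.247.

0.247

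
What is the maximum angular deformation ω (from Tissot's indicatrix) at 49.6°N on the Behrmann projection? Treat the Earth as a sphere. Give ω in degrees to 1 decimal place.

32.8°

The Behrmann projection is cylindrical equal-area with φ₀ = 30°. For cylindrical equal-area with standard parallel φ₀, h = cos φ / cos φ₀ and k = cos φ₀ / cos φ, so h·k = 1.
At 49.6°: h = 0.7484, k = 1.336; principal scales a = 1.336, b = 0.7484.
sin(ω/2) = (a − b)/(a + b) = 0.5878/2.085 = 0.2820, so ω = 2 arcsin(0.2820) ≈ 32.8°.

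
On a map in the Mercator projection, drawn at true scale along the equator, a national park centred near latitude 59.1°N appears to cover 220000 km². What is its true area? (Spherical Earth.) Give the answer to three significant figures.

58000 km²

Mercator is conformal, so the point scale is isotropic: h = k = sec φ = 1/cos φ.
Areal scale = k² = sec²φ = 1/cos²(59.1°) = 1/0.5135² = 3.792.
True area = apparent / (areal scale) = 220000 / 3.792 ≈ 58000 km².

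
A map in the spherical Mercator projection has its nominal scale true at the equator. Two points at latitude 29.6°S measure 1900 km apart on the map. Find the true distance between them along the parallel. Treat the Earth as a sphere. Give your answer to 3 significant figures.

1650 km

For Mercator, h = k = sec φ (a conformal cylindrical projection has a single point scale, 1/cos φ).
Along the parallel at 29.6°, map distances are exaggerated by k = sec 29.6° = 1.150.
True distance = 1900 / 1.150 = 1900 × cos 29.6° ≈ 1650 km.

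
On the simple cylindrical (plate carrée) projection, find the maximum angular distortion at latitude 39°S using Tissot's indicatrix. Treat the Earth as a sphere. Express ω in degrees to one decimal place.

Plate carrée maps x = Rλ, y = Rφ. The meridian scale is h = 1 and the parallel scale is k = 1/cos φ = sec φ.
At 39°: h = 1.000, k = 1.287; principal scales a = 1.287, b = 1.000.
sin(ω/2) = (a − b)/(a + b) = 0.2868/2.287 = 0.1254, so ω = 2 arcsin(0.1254) ≈ 14.4°.

14.4°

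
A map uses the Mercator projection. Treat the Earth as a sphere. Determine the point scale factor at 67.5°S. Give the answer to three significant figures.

2.61

The Mercator projection is conformal; its linear scale factor is the same in every direction and equals sec φ = 1/cos φ.
k = 1/cos 67.5° = 1/0.3827 = 2.613.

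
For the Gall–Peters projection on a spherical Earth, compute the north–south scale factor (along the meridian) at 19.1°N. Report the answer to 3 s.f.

The Gall–Peters projection is cylindrical equal-area with φ₀ = 45°. Cylindrical equal-area (φ₀ = 45°): h = cos φ / cos 45° along meridians, k = cos 45° / cos φ along parallels; h·k = 1.
h = cos 19.1° / cos 45° = 0.9449/0.7071 = 1.336.

1.34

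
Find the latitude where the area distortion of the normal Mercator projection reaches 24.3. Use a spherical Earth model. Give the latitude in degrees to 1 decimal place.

78.3°

Mercator areal scale is sec²φ.
sec²φ = 24.3  ⇒  cos²φ = 0.04115  ⇒  cos φ = 0.2029.
φ = arccos(0.2029) ≈ 78.3°.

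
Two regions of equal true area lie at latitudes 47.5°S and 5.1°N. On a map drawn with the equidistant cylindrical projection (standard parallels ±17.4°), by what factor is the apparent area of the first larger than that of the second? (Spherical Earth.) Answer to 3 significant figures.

The equidistant cylindrical projection with φ₀ = 17.4° has h = 1 (meridians true) and k = cos φ₀ / cos φ along parallels.
Areal scale at 47.5°: h·k = 1.000 × 1.412 = 1.412.
Areal scale at 5.1°: h·k = 1.000 × 0.9580 = 0.9580.
Ratio = 1.412/0.9580 ≈ 1.47.

1.47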